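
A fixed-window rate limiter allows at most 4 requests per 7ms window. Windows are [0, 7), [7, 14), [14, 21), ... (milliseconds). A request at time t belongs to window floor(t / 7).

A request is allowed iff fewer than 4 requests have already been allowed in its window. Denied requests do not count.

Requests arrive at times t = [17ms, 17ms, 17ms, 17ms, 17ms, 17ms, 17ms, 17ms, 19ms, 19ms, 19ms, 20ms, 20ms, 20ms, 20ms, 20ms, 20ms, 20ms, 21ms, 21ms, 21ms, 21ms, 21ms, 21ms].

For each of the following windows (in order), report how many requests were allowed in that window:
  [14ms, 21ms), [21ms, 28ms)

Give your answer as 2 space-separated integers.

Answer: 4 4

Derivation:
Processing requests:
  req#1 t=17ms (window 2): ALLOW
  req#2 t=17ms (window 2): ALLOW
  req#3 t=17ms (window 2): ALLOW
  req#4 t=17ms (window 2): ALLOW
  req#5 t=17ms (window 2): DENY
  req#6 t=17ms (window 2): DENY
  req#7 t=17ms (window 2): DENY
  req#8 t=17ms (window 2): DENY
  req#9 t=19ms (window 2): DENY
  req#10 t=19ms (window 2): DENY
  req#11 t=19ms (window 2): DENY
  req#12 t=20ms (window 2): DENY
  req#13 t=20ms (window 2): DENY
  req#14 t=20ms (window 2): DENY
  req#15 t=20ms (window 2): DENY
  req#16 t=20ms (window 2): DENY
  req#17 t=20ms (window 2): DENY
  req#18 t=20ms (window 2): DENY
  req#19 t=21ms (window 3): ALLOW
  req#20 t=21ms (window 3): ALLOW
  req#21 t=21ms (window 3): ALLOW
  req#22 t=21ms (window 3): ALLOW
  req#23 t=21ms (window 3): DENY
  req#24 t=21ms (window 3): DENY

Allowed counts by window: 4 4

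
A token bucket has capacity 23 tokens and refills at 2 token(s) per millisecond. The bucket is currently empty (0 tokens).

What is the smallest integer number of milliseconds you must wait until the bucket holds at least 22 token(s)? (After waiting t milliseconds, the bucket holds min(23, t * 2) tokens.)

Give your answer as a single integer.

Answer: 11

Derivation:
Need t * 2 >= 22, so t >= 22/2.
Smallest integer t = ceil(22/2) = 11.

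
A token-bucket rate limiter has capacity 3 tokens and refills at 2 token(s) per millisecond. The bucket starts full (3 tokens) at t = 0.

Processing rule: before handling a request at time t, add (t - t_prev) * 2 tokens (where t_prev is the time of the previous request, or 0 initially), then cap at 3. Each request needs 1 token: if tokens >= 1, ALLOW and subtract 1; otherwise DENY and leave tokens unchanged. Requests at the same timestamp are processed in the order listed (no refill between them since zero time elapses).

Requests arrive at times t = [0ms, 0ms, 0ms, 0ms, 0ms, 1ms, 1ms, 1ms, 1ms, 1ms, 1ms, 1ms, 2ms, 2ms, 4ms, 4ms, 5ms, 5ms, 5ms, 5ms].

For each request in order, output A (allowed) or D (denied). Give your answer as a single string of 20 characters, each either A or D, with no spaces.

Simulating step by step:
  req#1 t=0ms: ALLOW
  req#2 t=0ms: ALLOW
  req#3 t=0ms: ALLOW
  req#4 t=0ms: DENY
  req#5 t=0ms: DENY
  req#6 t=1ms: ALLOW
  req#7 t=1ms: ALLOW
  req#8 t=1ms: DENY
  req#9 t=1ms: DENY
  req#10 t=1ms: DENY
  req#11 t=1ms: DENY
  req#12 t=1ms: DENY
  req#13 t=2ms: ALLOW
  req#14 t=2ms: ALLOW
  req#15 t=4ms: ALLOW
  req#16 t=4ms: ALLOW
  req#17 t=5ms: ALLOW
  req#18 t=5ms: ALLOW
  req#19 t=5ms: ALLOW
  req#20 t=5ms: DENY

Answer: AAADDAADDDDDAAAAAAAD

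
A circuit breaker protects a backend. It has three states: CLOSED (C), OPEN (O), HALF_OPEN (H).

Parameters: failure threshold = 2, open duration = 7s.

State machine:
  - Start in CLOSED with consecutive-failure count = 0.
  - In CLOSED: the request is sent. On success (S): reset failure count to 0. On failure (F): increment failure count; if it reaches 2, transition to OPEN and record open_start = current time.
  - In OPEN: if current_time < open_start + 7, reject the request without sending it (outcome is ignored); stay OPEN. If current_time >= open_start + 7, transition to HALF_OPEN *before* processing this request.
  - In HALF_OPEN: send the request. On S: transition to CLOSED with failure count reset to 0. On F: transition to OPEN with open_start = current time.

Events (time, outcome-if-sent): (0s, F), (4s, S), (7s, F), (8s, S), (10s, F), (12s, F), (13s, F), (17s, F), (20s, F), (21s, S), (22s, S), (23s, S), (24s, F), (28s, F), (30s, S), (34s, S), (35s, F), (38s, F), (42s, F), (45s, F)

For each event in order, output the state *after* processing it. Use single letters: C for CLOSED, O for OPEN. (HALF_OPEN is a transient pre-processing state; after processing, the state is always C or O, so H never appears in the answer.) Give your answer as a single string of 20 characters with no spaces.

State after each event:
  event#1 t=0s outcome=F: state=CLOSED
  event#2 t=4s outcome=S: state=CLOSED
  event#3 t=7s outcome=F: state=CLOSED
  event#4 t=8s outcome=S: state=CLOSED
  event#5 t=10s outcome=F: state=CLOSED
  event#6 t=12s outcome=F: state=OPEN
  event#7 t=13s outcome=F: state=OPEN
  event#8 t=17s outcome=F: state=OPEN
  event#9 t=20s outcome=F: state=OPEN
  event#10 t=21s outcome=S: state=OPEN
  event#11 t=22s outcome=S: state=OPEN
  event#12 t=23s outcome=S: state=OPEN
  event#13 t=24s outcome=F: state=OPEN
  event#14 t=28s outcome=F: state=OPEN
  event#15 t=30s outcome=S: state=OPEN
  event#16 t=34s outcome=S: state=OPEN
  event#17 t=35s outcome=F: state=OPEN
  event#18 t=38s outcome=F: state=OPEN
  event#19 t=42s outcome=F: state=OPEN
  event#20 t=45s outcome=F: state=OPEN

Answer: CCCCCOOOOOOOOOOOOOOO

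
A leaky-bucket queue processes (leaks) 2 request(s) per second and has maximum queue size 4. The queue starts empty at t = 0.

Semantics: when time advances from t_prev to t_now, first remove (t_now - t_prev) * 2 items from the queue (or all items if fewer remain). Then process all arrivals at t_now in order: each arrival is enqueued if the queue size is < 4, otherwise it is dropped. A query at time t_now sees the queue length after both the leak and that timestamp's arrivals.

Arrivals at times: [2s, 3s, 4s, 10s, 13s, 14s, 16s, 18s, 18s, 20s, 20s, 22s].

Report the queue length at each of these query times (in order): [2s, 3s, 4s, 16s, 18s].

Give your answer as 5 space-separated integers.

Answer: 1 1 1 1 2

Derivation:
Queue lengths at query times:
  query t=2s: backlog = 1
  query t=3s: backlog = 1
  query t=4s: backlog = 1
  query t=16s: backlog = 1
  query t=18s: backlog = 2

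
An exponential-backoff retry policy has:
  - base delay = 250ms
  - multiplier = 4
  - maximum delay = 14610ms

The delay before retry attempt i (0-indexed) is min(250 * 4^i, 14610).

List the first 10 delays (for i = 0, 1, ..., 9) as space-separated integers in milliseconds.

Answer: 250 1000 4000 14610 14610 14610 14610 14610 14610 14610

Derivation:
Computing each delay:
  i=0: min(250*4^0, 14610) = 250
  i=1: min(250*4^1, 14610) = 1000
  i=2: min(250*4^2, 14610) = 4000
  i=3: min(250*4^3, 14610) = 14610
  i=4: min(250*4^4, 14610) = 14610
  i=5: min(250*4^5, 14610) = 14610
  i=6: min(250*4^6, 14610) = 14610
  i=7: min(250*4^7, 14610) = 14610
  i=8: min(250*4^8, 14610) = 14610
  i=9: min(250*4^9, 14610) = 14610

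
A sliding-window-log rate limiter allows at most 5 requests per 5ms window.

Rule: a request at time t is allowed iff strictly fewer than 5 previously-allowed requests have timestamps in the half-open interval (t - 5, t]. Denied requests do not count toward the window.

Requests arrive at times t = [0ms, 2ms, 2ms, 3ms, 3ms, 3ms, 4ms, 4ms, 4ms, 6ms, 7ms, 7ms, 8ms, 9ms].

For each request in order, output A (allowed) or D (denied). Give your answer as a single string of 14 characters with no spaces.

Answer: AAAAADDDDAAAAA

Derivation:
Tracking allowed requests in the window:
  req#1 t=0ms: ALLOW
  req#2 t=2ms: ALLOW
  req#3 t=2ms: ALLOW
  req#4 t=3ms: ALLOW
  req#5 t=3ms: ALLOW
  req#6 t=3ms: DENY
  req#7 t=4ms: DENY
  req#8 t=4ms: DENY
  req#9 t=4ms: DENY
  req#10 t=6ms: ALLOW
  req#11 t=7ms: ALLOW
  req#12 t=7ms: ALLOW
  req#13 t=8ms: ALLOW
  req#14 t=9ms: ALLOW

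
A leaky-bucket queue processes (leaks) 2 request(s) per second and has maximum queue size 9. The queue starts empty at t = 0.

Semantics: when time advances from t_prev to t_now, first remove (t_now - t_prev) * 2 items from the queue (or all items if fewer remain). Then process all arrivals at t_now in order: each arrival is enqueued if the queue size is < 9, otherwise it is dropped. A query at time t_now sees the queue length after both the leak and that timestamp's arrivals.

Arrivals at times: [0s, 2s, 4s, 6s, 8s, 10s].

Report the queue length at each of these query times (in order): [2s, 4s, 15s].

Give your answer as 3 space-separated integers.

Answer: 1 1 0

Derivation:
Queue lengths at query times:
  query t=2s: backlog = 1
  query t=4s: backlog = 1
  query t=15s: backlog = 0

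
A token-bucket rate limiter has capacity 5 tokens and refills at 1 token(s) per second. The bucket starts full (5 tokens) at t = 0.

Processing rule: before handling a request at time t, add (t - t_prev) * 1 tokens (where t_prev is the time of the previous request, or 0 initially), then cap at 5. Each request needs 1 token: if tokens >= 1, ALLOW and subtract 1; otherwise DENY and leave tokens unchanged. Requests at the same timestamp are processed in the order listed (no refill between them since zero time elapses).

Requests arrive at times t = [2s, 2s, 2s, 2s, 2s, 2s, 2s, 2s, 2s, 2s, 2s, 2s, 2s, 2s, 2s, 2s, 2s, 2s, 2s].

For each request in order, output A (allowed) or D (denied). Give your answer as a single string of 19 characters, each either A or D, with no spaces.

Answer: AAAAADDDDDDDDDDDDDD

Derivation:
Simulating step by step:
  req#1 t=2s: ALLOW
  req#2 t=2s: ALLOW
  req#3 t=2s: ALLOW
  req#4 t=2s: ALLOW
  req#5 t=2s: ALLOW
  req#6 t=2s: DENY
  req#7 t=2s: DENY
  req#8 t=2s: DENY
  req#9 t=2s: DENY
  req#10 t=2s: DENY
  req#11 t=2s: DENY
  req#12 t=2s: DENY
  req#13 t=2s: DENY
  req#14 t=2s: DENY
  req#15 t=2s: DENY
  req#16 t=2s: DENY
  req#17 t=2s: DENY
  req#18 t=2s: DENY
  req#19 t=2s: DENY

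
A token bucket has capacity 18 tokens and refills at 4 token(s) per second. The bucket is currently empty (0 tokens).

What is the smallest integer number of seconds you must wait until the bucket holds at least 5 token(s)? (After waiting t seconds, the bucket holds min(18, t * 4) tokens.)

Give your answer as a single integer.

Need t * 4 >= 5, so t >= 5/4.
Smallest integer t = ceil(5/4) = 2.

Answer: 2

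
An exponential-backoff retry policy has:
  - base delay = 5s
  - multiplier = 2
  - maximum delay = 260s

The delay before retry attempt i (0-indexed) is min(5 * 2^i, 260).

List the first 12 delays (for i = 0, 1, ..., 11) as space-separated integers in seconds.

Computing each delay:
  i=0: min(5*2^0, 260) = 5
  i=1: min(5*2^1, 260) = 10
  i=2: min(5*2^2, 260) = 20
  i=3: min(5*2^3, 260) = 40
  i=4: min(5*2^4, 260) = 80
  i=5: min(5*2^5, 260) = 160
  i=6: min(5*2^6, 260) = 260
  i=7: min(5*2^7, 260) = 260
  i=8: min(5*2^8, 260) = 260
  i=9: min(5*2^9, 260) = 260
  i=10: min(5*2^10, 260) = 260
  i=11: min(5*2^11, 260) = 260

Answer: 5 10 20 40 80 160 260 260 260 260 260 260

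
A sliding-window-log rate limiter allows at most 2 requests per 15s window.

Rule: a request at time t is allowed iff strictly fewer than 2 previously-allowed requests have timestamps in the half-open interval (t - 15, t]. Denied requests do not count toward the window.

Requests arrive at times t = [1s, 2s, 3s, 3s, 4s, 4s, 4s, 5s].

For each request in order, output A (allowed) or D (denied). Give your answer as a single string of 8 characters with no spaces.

Tracking allowed requests in the window:
  req#1 t=1s: ALLOW
  req#2 t=2s: ALLOW
  req#3 t=3s: DENY
  req#4 t=3s: DENY
  req#5 t=4s: DENY
  req#6 t=4s: DENY
  req#7 t=4s: DENY
  req#8 t=5s: DENY

Answer: AADDDDDD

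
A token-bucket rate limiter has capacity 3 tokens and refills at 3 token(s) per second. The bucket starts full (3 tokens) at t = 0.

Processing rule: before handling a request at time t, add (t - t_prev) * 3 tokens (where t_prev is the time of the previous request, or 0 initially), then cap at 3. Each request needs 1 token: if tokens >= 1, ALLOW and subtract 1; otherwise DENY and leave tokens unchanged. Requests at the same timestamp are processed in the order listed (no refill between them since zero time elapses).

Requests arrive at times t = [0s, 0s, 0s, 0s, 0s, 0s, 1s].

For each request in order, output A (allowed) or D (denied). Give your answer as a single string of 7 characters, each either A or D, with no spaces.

Simulating step by step:
  req#1 t=0s: ALLOW
  req#2 t=0s: ALLOW
  req#3 t=0s: ALLOW
  req#4 t=0s: DENY
  req#5 t=0s: DENY
  req#6 t=0s: DENY
  req#7 t=1s: ALLOW

Answer: AAADDDA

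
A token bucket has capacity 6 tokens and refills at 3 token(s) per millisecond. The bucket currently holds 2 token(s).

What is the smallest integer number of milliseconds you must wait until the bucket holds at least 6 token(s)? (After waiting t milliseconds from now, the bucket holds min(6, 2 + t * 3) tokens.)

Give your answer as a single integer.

Answer: 2

Derivation:
Need 2 + t * 3 >= 6, so t >= 4/3.
Smallest integer t = ceil(4/3) = 2.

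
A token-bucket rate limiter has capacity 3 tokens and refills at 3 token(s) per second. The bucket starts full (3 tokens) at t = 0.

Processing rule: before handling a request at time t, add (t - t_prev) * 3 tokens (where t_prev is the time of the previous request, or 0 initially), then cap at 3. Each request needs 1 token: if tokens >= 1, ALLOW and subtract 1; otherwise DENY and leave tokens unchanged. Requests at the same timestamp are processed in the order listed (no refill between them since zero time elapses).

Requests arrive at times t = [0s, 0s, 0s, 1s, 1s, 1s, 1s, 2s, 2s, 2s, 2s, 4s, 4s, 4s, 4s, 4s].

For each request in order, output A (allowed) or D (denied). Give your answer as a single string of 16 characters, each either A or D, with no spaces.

Answer: AAAAAADAAADAAADD

Derivation:
Simulating step by step:
  req#1 t=0s: ALLOW
  req#2 t=0s: ALLOW
  req#3 t=0s: ALLOW
  req#4 t=1s: ALLOW
  req#5 t=1s: ALLOW
  req#6 t=1s: ALLOW
  req#7 t=1s: DENY
  req#8 t=2s: ALLOW
  req#9 t=2s: ALLOW
  req#10 t=2s: ALLOW
  req#11 t=2s: DENY
  req#12 t=4s: ALLOW
  req#13 t=4s: ALLOW
  req#14 t=4s: ALLOW
  req#15 t=4s: DENY
  req#16 t=4s: DENY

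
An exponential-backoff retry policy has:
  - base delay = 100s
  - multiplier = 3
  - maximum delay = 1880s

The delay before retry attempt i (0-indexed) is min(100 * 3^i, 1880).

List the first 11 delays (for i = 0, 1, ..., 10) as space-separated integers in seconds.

Answer: 100 300 900 1880 1880 1880 1880 1880 1880 1880 1880

Derivation:
Computing each delay:
  i=0: min(100*3^0, 1880) = 100
  i=1: min(100*3^1, 1880) = 300
  i=2: min(100*3^2, 1880) = 900
  i=3: min(100*3^3, 1880) = 1880
  i=4: min(100*3^4, 1880) = 1880
  i=5: min(100*3^5, 1880) = 1880
  i=6: min(100*3^6, 1880) = 1880
  i=7: min(100*3^7, 1880) = 1880
  i=8: min(100*3^8, 1880) = 1880
  i=9: min(100*3^9, 1880) = 1880
  i=10: min(100*3^10, 1880) = 1880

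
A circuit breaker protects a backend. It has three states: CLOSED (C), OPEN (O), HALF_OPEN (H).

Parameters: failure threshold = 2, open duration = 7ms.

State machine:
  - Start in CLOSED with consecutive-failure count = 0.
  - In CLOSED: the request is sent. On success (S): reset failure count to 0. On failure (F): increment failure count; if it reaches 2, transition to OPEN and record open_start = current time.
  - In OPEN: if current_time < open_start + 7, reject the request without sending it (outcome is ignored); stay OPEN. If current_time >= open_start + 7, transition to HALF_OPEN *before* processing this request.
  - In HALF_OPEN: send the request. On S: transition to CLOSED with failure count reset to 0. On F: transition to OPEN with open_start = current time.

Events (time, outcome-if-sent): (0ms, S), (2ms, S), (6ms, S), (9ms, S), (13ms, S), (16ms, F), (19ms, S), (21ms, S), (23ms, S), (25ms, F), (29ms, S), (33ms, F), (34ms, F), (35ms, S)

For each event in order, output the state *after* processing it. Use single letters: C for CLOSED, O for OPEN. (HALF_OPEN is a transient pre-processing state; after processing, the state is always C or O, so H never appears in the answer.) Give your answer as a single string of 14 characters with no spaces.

Answer: CCCCCCCCCCCCOO

Derivation:
State after each event:
  event#1 t=0ms outcome=S: state=CLOSED
  event#2 t=2ms outcome=S: state=CLOSED
  event#3 t=6ms outcome=S: state=CLOSED
  event#4 t=9ms outcome=S: state=CLOSED
  event#5 t=13ms outcome=S: state=CLOSED
  event#6 t=16ms outcome=F: state=CLOSED
  event#7 t=19ms outcome=S: state=CLOSED
  event#8 t=21ms outcome=S: state=CLOSED
  event#9 t=23ms outcome=S: state=CLOSED
  event#10 t=25ms outcome=F: state=CLOSED
  event#11 t=29ms outcome=S: state=CLOSED
  event#12 t=33ms outcome=F: state=CLOSED
  event#13 t=34ms outcome=F: state=OPEN
  event#14 t=35ms outcome=S: state=OPEN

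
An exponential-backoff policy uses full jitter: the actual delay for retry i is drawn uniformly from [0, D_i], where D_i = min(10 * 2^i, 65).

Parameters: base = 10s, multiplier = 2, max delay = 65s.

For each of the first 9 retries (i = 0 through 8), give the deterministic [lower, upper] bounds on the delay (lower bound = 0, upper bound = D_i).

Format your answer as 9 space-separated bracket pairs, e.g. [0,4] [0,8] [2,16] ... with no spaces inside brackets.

Answer: [0,10] [0,20] [0,40] [0,65] [0,65] [0,65] [0,65] [0,65] [0,65]

Derivation:
Computing bounds per retry:
  i=0: D_i=min(10*2^0,65)=10, bounds=[0,10]
  i=1: D_i=min(10*2^1,65)=20, bounds=[0,20]
  i=2: D_i=min(10*2^2,65)=40, bounds=[0,40]
  i=3: D_i=min(10*2^3,65)=65, bounds=[0,65]
  i=4: D_i=min(10*2^4,65)=65, bounds=[0,65]
  i=5: D_i=min(10*2^5,65)=65, bounds=[0,65]
  i=6: D_i=min(10*2^6,65)=65, bounds=[0,65]
  i=7: D_i=min(10*2^7,65)=65, bounds=[0,65]
  i=8: D_i=min(10*2^8,65)=65, bounds=[0,65]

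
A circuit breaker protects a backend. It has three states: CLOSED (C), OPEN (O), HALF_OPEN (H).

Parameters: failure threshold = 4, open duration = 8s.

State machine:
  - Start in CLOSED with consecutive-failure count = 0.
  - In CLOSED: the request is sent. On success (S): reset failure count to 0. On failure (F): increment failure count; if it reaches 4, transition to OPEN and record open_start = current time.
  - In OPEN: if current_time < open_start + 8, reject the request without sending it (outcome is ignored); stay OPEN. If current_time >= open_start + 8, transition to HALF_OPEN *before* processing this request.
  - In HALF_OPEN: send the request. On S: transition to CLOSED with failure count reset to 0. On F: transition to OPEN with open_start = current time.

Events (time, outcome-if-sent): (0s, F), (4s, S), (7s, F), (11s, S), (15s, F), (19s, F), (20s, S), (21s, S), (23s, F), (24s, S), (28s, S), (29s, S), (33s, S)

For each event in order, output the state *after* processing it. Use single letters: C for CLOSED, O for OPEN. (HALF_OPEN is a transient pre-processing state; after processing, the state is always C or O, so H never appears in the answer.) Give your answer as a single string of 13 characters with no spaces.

State after each event:
  event#1 t=0s outcome=F: state=CLOSED
  event#2 t=4s outcome=S: state=CLOSED
  event#3 t=7s outcome=F: state=CLOSED
  event#4 t=11s outcome=S: state=CLOSED
  event#5 t=15s outcome=F: state=CLOSED
  event#6 t=19s outcome=F: state=CLOSED
  event#7 t=20s outcome=S: state=CLOSED
  event#8 t=21s outcome=S: state=CLOSED
  event#9 t=23s outcome=F: state=CLOSED
  event#10 t=24s outcome=S: state=CLOSED
  event#11 t=28s outcome=S: state=CLOSED
  event#12 t=29s outcome=S: state=CLOSED
  event#13 t=33s outcome=S: state=CLOSED

Answer: CCCCCCCCCCCCC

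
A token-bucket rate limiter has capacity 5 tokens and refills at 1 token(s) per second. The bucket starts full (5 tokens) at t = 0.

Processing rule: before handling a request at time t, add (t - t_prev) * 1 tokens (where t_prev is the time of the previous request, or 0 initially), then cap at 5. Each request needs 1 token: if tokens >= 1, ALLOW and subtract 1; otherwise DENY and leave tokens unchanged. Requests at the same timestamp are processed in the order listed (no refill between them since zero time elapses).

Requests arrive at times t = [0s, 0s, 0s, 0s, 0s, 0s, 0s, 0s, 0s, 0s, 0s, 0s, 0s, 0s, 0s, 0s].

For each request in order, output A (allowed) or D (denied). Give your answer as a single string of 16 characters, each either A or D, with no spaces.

Simulating step by step:
  req#1 t=0s: ALLOW
  req#2 t=0s: ALLOW
  req#3 t=0s: ALLOW
  req#4 t=0s: ALLOW
  req#5 t=0s: ALLOW
  req#6 t=0s: DENY
  req#7 t=0s: DENY
  req#8 t=0s: DENY
  req#9 t=0s: DENY
  req#10 t=0s: DENY
  req#11 t=0s: DENY
  req#12 t=0s: DENY
  req#13 t=0s: DENY
  req#14 t=0s: DENY
  req#15 t=0s: DENY
  req#16 t=0s: DENY

Answer: AAAAADDDDDDDDDDD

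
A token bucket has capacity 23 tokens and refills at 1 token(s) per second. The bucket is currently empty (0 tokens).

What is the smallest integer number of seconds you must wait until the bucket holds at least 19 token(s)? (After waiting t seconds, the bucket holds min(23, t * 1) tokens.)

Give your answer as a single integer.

Need t * 1 >= 19, so t >= 19/1.
Smallest integer t = ceil(19/1) = 19.

Answer: 19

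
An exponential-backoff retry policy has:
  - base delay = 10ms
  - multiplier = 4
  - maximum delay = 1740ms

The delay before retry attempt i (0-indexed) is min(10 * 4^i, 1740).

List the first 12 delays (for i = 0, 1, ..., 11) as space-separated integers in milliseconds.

Computing each delay:
  i=0: min(10*4^0, 1740) = 10
  i=1: min(10*4^1, 1740) = 40
  i=2: min(10*4^2, 1740) = 160
  i=3: min(10*4^3, 1740) = 640
  i=4: min(10*4^4, 1740) = 1740
  i=5: min(10*4^5, 1740) = 1740
  i=6: min(10*4^6, 1740) = 1740
  i=7: min(10*4^7, 1740) = 1740
  i=8: min(10*4^8, 1740) = 1740
  i=9: min(10*4^9, 1740) = 1740
  i=10: min(10*4^10, 1740) = 1740
  i=11: min(10*4^11, 1740) = 1740

Answer: 10 40 160 640 1740 1740 1740 1740 1740 1740 1740 1740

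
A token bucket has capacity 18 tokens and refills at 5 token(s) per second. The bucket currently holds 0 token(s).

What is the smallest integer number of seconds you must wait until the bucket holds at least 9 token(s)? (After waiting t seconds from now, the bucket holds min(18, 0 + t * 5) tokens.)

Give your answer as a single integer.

Need 0 + t * 5 >= 9, so t >= 9/5.
Smallest integer t = ceil(9/5) = 2.

Answer: 2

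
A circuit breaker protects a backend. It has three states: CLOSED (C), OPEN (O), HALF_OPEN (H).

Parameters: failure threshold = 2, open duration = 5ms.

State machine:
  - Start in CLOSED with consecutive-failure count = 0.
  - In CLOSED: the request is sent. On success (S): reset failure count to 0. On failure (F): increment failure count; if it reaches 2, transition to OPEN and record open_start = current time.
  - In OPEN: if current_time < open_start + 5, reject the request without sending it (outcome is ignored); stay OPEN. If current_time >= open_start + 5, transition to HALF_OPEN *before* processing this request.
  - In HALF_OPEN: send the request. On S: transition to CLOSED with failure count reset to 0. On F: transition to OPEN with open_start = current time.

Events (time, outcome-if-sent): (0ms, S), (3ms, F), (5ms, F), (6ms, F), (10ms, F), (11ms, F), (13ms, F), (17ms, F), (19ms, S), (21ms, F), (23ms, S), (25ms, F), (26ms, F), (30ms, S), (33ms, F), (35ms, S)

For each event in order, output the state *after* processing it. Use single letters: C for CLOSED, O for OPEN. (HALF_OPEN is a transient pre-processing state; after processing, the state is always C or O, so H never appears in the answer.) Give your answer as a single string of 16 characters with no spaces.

State after each event:
  event#1 t=0ms outcome=S: state=CLOSED
  event#2 t=3ms outcome=F: state=CLOSED
  event#3 t=5ms outcome=F: state=OPEN
  event#4 t=6ms outcome=F: state=OPEN
  event#5 t=10ms outcome=F: state=OPEN
  event#6 t=11ms outcome=F: state=OPEN
  event#7 t=13ms outcome=F: state=OPEN
  event#8 t=17ms outcome=F: state=OPEN
  event#9 t=19ms outcome=S: state=OPEN
  event#10 t=21ms outcome=F: state=OPEN
  event#11 t=23ms outcome=S: state=CLOSED
  event#12 t=25ms outcome=F: state=CLOSED
  event#13 t=26ms outcome=F: state=OPEN
  event#14 t=30ms outcome=S: state=OPEN
  event#15 t=33ms outcome=F: state=OPEN
  event#16 t=35ms outcome=S: state=OPEN

Answer: CCOOOOOOOOCCOOOO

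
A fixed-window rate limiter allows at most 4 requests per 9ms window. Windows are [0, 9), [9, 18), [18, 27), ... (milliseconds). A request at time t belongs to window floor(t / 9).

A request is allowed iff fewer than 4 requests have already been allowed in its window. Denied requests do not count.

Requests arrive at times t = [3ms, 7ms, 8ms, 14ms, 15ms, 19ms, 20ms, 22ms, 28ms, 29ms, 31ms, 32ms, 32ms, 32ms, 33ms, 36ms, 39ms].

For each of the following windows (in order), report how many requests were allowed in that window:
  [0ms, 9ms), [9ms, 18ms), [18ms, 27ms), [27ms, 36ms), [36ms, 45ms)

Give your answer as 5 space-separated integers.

Answer: 3 2 3 4 2

Derivation:
Processing requests:
  req#1 t=3ms (window 0): ALLOW
  req#2 t=7ms (window 0): ALLOW
  req#3 t=8ms (window 0): ALLOW
  req#4 t=14ms (window 1): ALLOW
  req#5 t=15ms (window 1): ALLOW
  req#6 t=19ms (window 2): ALLOW
  req#7 t=20ms (window 2): ALLOW
  req#8 t=22ms (window 2): ALLOW
  req#9 t=28ms (window 3): ALLOW
  req#10 t=29ms (window 3): ALLOW
  req#11 t=31ms (window 3): ALLOW
  req#12 t=32ms (window 3): ALLOW
  req#13 t=32ms (window 3): DENY
  req#14 t=32ms (window 3): DENY
  req#15 t=33ms (window 3): DENY
  req#16 t=36ms (window 4): ALLOW
  req#17 t=39ms (window 4): ALLOW

Allowed counts by window: 3 2 3 4 2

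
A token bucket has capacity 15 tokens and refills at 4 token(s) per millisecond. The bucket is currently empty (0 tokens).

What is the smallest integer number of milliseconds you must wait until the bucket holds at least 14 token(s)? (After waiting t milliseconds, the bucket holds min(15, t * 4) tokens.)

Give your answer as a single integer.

Need t * 4 >= 14, so t >= 14/4.
Smallest integer t = ceil(14/4) = 4.

Answer: 4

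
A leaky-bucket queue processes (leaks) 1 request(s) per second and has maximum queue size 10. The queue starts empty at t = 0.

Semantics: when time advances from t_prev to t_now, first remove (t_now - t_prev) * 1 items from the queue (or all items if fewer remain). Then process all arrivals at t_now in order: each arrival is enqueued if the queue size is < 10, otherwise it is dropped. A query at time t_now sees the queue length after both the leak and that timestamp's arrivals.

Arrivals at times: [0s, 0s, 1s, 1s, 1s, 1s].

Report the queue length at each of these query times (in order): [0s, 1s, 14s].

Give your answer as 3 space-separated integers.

Answer: 2 5 0

Derivation:
Queue lengths at query times:
  query t=0s: backlog = 2
  query t=1s: backlog = 5
  query t=14s: backlog = 0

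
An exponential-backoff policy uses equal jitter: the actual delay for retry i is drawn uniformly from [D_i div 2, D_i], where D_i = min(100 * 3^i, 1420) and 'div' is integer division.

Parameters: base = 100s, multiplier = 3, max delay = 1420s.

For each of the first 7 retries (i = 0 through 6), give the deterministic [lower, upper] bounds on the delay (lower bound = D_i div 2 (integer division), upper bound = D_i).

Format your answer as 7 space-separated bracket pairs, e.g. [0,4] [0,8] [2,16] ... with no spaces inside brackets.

Computing bounds per retry:
  i=0: D_i=min(100*3^0,1420)=100, bounds=[50,100]
  i=1: D_i=min(100*3^1,1420)=300, bounds=[150,300]
  i=2: D_i=min(100*3^2,1420)=900, bounds=[450,900]
  i=3: D_i=min(100*3^3,1420)=1420, bounds=[710,1420]
  i=4: D_i=min(100*3^4,1420)=1420, bounds=[710,1420]
  i=5: D_i=min(100*3^5,1420)=1420, bounds=[710,1420]
  i=6: D_i=min(100*3^6,1420)=1420, bounds=[710,1420]

Answer: [50,100] [150,300] [450,900] [710,1420] [710,1420] [710,1420] [710,1420]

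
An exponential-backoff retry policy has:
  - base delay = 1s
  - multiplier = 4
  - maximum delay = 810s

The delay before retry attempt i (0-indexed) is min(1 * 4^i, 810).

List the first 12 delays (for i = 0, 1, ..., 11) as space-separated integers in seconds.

Answer: 1 4 16 64 256 810 810 810 810 810 810 810

Derivation:
Computing each delay:
  i=0: min(1*4^0, 810) = 1
  i=1: min(1*4^1, 810) = 4
  i=2: min(1*4^2, 810) = 16
  i=3: min(1*4^3, 810) = 64
  i=4: min(1*4^4, 810) = 256
  i=5: min(1*4^5, 810) = 810
  i=6: min(1*4^6, 810) = 810
  i=7: min(1*4^7, 810) = 810
  i=8: min(1*4^8, 810) = 810
  i=9: min(1*4^9, 810) = 810
  i=10: min(1*4^10, 810) = 810
  i=11: min(1*4^11, 810) = 810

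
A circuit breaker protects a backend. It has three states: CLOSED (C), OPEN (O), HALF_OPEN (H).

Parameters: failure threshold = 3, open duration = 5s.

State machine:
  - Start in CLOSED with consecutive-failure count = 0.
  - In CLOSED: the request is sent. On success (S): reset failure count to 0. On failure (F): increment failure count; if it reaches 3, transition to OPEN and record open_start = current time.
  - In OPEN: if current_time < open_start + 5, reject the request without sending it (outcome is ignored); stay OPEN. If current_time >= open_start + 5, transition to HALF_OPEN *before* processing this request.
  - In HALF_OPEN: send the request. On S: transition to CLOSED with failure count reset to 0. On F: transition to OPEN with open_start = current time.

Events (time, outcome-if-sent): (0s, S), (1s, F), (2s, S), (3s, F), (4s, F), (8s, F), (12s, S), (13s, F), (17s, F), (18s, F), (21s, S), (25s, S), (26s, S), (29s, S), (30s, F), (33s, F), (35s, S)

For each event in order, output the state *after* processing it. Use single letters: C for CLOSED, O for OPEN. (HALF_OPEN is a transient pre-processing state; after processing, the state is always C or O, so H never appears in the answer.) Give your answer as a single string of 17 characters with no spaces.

State after each event:
  event#1 t=0s outcome=S: state=CLOSED
  event#2 t=1s outcome=F: state=CLOSED
  event#3 t=2s outcome=S: state=CLOSED
  event#4 t=3s outcome=F: state=CLOSED
  event#5 t=4s outcome=F: state=CLOSED
  event#6 t=8s outcome=F: state=OPEN
  event#7 t=12s outcome=S: state=OPEN
  event#8 t=13s outcome=F: state=OPEN
  event#9 t=17s outcome=F: state=OPEN
  event#10 t=18s outcome=F: state=OPEN
  event#11 t=21s outcome=S: state=OPEN
  event#12 t=25s outcome=S: state=CLOSED
  event#13 t=26s outcome=S: state=CLOSED
  event#14 t=29s outcome=S: state=CLOSED
  event#15 t=30s outcome=F: state=CLOSED
  event#16 t=33s outcome=F: state=CLOSED
  event#17 t=35s outcome=S: state=CLOSED

Answer: CCCCCOOOOOOCCCCCC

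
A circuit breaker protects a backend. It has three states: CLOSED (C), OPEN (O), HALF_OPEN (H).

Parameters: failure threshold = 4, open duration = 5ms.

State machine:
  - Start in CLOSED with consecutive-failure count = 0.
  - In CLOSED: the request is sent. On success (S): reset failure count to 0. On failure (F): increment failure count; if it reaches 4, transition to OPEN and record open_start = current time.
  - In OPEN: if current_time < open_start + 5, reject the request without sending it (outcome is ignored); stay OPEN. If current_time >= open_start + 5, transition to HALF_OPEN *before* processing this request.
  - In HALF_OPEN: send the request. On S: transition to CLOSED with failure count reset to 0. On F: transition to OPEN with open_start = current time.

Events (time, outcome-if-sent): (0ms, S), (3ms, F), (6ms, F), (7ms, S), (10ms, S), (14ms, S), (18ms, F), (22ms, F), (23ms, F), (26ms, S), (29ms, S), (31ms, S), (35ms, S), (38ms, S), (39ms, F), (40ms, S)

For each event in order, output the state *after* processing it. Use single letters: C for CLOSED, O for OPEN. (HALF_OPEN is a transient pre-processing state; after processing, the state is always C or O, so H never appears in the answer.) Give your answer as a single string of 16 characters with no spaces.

State after each event:
  event#1 t=0ms outcome=S: state=CLOSED
  event#2 t=3ms outcome=F: state=CLOSED
  event#3 t=6ms outcome=F: state=CLOSED
  event#4 t=7ms outcome=S: state=CLOSED
  event#5 t=10ms outcome=S: state=CLOSED
  event#6 t=14ms outcome=S: state=CLOSED
  event#7 t=18ms outcome=F: state=CLOSED
  event#8 t=22ms outcome=F: state=CLOSED
  event#9 t=23ms outcome=F: state=CLOSED
  event#10 t=26ms outcome=S: state=CLOSED
  event#11 t=29ms outcome=S: state=CLOSED
  event#12 t=31ms outcome=S: state=CLOSED
  event#13 t=35ms outcome=S: state=CLOSED
  event#14 t=38ms outcome=S: state=CLOSED
  event#15 t=39ms outcome=F: state=CLOSED
  event#16 t=40ms outcome=S: state=CLOSED

Answer: CCCCCCCCCCCCCCCC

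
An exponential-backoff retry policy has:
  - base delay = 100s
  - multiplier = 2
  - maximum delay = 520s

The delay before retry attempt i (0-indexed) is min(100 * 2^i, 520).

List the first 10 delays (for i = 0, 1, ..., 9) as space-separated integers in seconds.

Answer: 100 200 400 520 520 520 520 520 520 520

Derivation:
Computing each delay:
  i=0: min(100*2^0, 520) = 100
  i=1: min(100*2^1, 520) = 200
  i=2: min(100*2^2, 520) = 400
  i=3: min(100*2^3, 520) = 520
  i=4: min(100*2^4, 520) = 520
  i=5: min(100*2^5, 520) = 520
  i=6: min(100*2^6, 520) = 520
  i=7: min(100*2^7, 520) = 520
  i=8: min(100*2^8, 520) = 520
  i=9: min(100*2^9, 520) = 520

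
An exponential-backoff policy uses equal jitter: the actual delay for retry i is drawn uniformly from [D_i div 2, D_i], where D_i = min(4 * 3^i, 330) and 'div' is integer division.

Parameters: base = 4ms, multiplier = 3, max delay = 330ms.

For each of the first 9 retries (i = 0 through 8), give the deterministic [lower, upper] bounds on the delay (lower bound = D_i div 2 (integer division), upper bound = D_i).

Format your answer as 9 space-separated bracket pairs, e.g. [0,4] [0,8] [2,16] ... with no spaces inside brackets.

Answer: [2,4] [6,12] [18,36] [54,108] [162,324] [165,330] [165,330] [165,330] [165,330]

Derivation:
Computing bounds per retry:
  i=0: D_i=min(4*3^0,330)=4, bounds=[2,4]
  i=1: D_i=min(4*3^1,330)=12, bounds=[6,12]
  i=2: D_i=min(4*3^2,330)=36, bounds=[18,36]
  i=3: D_i=min(4*3^3,330)=108, bounds=[54,108]
  i=4: D_i=min(4*3^4,330)=324, bounds=[162,324]
  i=5: D_i=min(4*3^5,330)=330, bounds=[165,330]
  i=6: D_i=min(4*3^6,330)=330, bounds=[165,330]
  i=7: D_i=min(4*3^7,330)=330, bounds=[165,330]
  i=8: D_i=min(4*3^8,330)=330, bounds=[165,330]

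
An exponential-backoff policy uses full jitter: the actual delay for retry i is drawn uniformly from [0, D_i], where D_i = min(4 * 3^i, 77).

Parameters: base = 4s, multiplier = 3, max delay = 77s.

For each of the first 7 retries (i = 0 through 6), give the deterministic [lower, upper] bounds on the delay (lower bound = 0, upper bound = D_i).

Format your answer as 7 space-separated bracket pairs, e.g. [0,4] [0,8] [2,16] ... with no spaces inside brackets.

Computing bounds per retry:
  i=0: D_i=min(4*3^0,77)=4, bounds=[0,4]
  i=1: D_i=min(4*3^1,77)=12, bounds=[0,12]
  i=2: D_i=min(4*3^2,77)=36, bounds=[0,36]
  i=3: D_i=min(4*3^3,77)=77, bounds=[0,77]
  i=4: D_i=min(4*3^4,77)=77, bounds=[0,77]
  i=5: D_i=min(4*3^5,77)=77, bounds=[0,77]
  i=6: D_i=min(4*3^6,77)=77, bounds=[0,77]

Answer: [0,4] [0,12] [0,36] [0,77] [0,77] [0,77] [0,77]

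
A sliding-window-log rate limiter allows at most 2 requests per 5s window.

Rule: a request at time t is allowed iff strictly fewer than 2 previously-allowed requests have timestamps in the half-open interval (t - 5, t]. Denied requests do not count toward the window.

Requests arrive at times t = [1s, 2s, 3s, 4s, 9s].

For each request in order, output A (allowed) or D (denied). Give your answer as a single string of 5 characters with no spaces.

Tracking allowed requests in the window:
  req#1 t=1s: ALLOW
  req#2 t=2s: ALLOW
  req#3 t=3s: DENY
  req#4 t=4s: DENY
  req#5 t=9s: ALLOW

Answer: AADDA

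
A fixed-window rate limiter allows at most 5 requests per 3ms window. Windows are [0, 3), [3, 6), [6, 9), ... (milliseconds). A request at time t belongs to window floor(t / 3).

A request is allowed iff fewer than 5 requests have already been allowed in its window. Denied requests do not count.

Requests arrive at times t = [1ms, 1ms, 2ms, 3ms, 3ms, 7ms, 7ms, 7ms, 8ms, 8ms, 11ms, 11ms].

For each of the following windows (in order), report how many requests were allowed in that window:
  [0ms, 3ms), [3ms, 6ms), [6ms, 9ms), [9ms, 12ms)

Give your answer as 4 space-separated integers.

Processing requests:
  req#1 t=1ms (window 0): ALLOW
  req#2 t=1ms (window 0): ALLOW
  req#3 t=2ms (window 0): ALLOW
  req#4 t=3ms (window 1): ALLOW
  req#5 t=3ms (window 1): ALLOW
  req#6 t=7ms (window 2): ALLOW
  req#7 t=7ms (window 2): ALLOW
  req#8 t=7ms (window 2): ALLOW
  req#9 t=8ms (window 2): ALLOW
  req#10 t=8ms (window 2): ALLOW
  req#11 t=11ms (window 3): ALLOW
  req#12 t=11ms (window 3): ALLOW

Allowed counts by window: 3 2 5 2

Answer: 3 2 5 2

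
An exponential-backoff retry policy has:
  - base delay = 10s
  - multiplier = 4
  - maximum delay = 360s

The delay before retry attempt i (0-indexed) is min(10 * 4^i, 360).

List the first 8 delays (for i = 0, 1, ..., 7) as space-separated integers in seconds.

Answer: 10 40 160 360 360 360 360 360

Derivation:
Computing each delay:
  i=0: min(10*4^0, 360) = 10
  i=1: min(10*4^1, 360) = 40
  i=2: min(10*4^2, 360) = 160
  i=3: min(10*4^3, 360) = 360
  i=4: min(10*4^4, 360) = 360
  i=5: min(10*4^5, 360) = 360
  i=6: min(10*4^6, 360) = 360
  i=7: min(10*4^7, 360) = 360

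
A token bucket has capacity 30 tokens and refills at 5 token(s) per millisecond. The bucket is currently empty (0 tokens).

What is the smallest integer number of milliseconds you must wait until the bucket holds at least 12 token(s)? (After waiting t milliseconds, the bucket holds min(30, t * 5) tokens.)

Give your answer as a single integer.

Answer: 3

Derivation:
Need t * 5 >= 12, so t >= 12/5.
Smallest integer t = ceil(12/5) = 3.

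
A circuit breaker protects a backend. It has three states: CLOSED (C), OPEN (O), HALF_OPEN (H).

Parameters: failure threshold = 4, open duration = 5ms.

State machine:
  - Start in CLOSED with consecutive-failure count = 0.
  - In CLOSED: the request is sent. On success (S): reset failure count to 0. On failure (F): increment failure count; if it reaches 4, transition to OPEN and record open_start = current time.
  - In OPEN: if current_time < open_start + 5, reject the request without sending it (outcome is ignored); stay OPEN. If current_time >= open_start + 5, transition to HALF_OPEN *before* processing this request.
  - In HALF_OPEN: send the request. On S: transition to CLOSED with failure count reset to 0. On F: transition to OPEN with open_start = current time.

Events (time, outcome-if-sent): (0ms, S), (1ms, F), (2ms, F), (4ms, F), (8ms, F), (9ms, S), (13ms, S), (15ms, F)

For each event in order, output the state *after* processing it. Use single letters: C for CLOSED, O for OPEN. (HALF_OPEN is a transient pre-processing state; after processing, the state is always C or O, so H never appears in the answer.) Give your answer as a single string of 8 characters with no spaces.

Answer: CCCCOOCC

Derivation:
State after each event:
  event#1 t=0ms outcome=S: state=CLOSED
  event#2 t=1ms outcome=F: state=CLOSED
  event#3 t=2ms outcome=F: state=CLOSED
  event#4 t=4ms outcome=F: state=CLOSED
  event#5 t=8ms outcome=F: state=OPEN
  event#6 t=9ms outcome=S: state=OPEN
  event#7 t=13ms outcome=S: state=CLOSED
  event#8 t=15ms outcome=F: state=CLOSED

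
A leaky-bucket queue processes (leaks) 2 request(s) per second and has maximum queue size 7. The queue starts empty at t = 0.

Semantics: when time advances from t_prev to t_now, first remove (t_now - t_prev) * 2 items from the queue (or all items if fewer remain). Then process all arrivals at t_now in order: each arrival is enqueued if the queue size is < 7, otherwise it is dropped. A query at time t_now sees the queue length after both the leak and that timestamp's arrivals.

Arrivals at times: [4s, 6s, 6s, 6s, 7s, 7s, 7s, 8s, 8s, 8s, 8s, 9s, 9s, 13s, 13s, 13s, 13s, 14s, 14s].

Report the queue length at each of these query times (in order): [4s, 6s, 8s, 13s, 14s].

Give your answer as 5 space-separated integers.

Queue lengths at query times:
  query t=4s: backlog = 1
  query t=6s: backlog = 3
  query t=8s: backlog = 6
  query t=13s: backlog = 4
  query t=14s: backlog = 4

Answer: 1 3 6 4 4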